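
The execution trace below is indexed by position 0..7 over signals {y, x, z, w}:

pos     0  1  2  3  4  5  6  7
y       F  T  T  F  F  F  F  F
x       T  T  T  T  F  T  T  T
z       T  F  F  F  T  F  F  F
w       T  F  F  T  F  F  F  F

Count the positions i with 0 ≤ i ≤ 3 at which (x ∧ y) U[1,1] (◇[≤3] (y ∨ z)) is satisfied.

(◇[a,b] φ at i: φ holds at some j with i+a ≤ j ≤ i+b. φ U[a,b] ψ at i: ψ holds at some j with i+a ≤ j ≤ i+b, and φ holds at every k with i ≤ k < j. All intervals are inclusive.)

2

Evaluate at each i in [0,3]:
  i=0: ✗ (lhs fails at k=0 before rhs at j=1)
  i=1: ✓ (rhs at j=2; lhs holds on [1,1])
  i=2: ✓ (rhs at j=3; lhs holds on [2,2])
  i=3: ✗ (lhs fails at k=3 before rhs at j=4)
Positions where it holds: {1, 2} → 2.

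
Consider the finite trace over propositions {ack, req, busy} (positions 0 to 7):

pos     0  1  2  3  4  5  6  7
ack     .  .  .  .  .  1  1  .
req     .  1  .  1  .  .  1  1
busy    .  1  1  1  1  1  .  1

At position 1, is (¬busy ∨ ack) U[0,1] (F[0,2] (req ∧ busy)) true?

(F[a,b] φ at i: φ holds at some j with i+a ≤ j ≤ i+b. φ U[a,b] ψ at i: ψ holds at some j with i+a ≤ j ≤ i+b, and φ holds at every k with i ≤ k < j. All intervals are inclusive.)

Need some j in [1,2] with F[0,2] (req ∧ busy), and (¬busy ∨ ack) at every k in [1,j-1].
  j=1: F[0,2] (req ∧ busy) holds; no prefix to check → satisfied.

Holds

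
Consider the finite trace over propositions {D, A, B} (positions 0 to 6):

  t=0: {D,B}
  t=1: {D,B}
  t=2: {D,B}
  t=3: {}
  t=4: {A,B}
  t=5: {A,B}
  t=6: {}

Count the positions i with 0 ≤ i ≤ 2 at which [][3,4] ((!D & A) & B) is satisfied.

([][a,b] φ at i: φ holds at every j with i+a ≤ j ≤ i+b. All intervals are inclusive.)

1

Evaluate at each i in [0,2]:
  i=0: ✗ (fails at j=3)
  i=1: ✓ (all of [4,5])
  i=2: ✗ (fails at j=6)
Positions where it holds: {1} → 1.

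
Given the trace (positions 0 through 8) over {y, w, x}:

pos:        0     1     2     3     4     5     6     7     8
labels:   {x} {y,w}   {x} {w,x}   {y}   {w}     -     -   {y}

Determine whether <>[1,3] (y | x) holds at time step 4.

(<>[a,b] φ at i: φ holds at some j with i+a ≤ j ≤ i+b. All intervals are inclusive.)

Check (y | x) at each j in [5,7]:
  j=5: false
  j=6: false
  j=7: false
No position in the window satisfies it → formula fails.

False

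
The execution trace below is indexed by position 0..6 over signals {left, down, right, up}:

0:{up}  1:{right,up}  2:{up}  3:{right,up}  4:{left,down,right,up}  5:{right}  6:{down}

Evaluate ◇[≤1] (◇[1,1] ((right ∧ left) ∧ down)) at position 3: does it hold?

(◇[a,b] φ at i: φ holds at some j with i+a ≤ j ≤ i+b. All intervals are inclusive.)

Holds

Check ◇[1,1] ((right ∧ left) ∧ down) at each j in [3,4]:
  j=3: holds (witness at 4)
  j=4: fails (none in [5,5])
Found at j=3 → formula holds.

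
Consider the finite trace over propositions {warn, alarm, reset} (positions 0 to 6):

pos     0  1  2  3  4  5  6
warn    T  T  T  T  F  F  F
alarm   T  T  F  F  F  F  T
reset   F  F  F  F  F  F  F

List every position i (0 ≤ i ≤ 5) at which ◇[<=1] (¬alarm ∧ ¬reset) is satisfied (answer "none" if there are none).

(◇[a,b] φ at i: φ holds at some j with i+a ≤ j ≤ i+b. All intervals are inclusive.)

1, 2, 3, 4, 5

Evaluate at each i in [0,5]:
  i=0: ✗ (none in [0,1])
  i=1: ✓ (witness j=2)
  i=2: ✓ (witness j=2)
  i=3: ✓ (witness j=3)
  i=4: ✓ (witness j=4)
  i=5: ✓ (witness j=5)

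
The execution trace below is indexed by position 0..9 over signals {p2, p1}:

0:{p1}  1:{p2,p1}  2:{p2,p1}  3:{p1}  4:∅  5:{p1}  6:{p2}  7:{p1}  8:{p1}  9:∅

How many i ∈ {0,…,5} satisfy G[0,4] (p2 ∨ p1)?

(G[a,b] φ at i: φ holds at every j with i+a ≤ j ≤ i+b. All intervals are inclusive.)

Evaluate at each i in [0,5]:
  i=0: ✗ (fails at j=4)
  i=1: ✗ (fails at j=4)
  i=2: ✗ (fails at j=4)
  i=3: ✗ (fails at j=4)
  i=4: ✗ (fails at j=4)
  i=5: ✗ (fails at j=9)
Positions where it holds: {} → 0.

0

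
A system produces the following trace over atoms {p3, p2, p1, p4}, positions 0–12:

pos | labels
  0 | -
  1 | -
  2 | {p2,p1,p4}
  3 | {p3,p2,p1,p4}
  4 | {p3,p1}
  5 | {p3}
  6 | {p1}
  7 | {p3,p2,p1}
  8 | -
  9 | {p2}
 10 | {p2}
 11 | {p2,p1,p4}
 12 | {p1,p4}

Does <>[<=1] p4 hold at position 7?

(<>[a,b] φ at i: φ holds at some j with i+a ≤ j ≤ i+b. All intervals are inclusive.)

Check p4 at each j in [7,8]:
  j=7: false
  j=8: false
No position in the window satisfies it → formula fails.

No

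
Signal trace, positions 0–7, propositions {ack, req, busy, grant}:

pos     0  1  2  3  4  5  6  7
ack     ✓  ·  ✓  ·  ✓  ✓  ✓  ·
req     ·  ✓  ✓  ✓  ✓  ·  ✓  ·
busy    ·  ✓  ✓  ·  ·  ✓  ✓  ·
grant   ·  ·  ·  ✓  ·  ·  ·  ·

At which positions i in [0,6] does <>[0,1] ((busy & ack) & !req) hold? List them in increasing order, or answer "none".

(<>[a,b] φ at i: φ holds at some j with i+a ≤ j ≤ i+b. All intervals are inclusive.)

4, 5

Evaluate at each i in [0,6]:
  i=0: ✗ (none in [0,1])
  i=1: ✗ (none in [1,2])
  i=2: ✗ (none in [2,3])
  i=3: ✗ (none in [3,4])
  i=4: ✓ (witness j=5)
  i=5: ✓ (witness j=5)
  i=6: ✗ (none in [6,7])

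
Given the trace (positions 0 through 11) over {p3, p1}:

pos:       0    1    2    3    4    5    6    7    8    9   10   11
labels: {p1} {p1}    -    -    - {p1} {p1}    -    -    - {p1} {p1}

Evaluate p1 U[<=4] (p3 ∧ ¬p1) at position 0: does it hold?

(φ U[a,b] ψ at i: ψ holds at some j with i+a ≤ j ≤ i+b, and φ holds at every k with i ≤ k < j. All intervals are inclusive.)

Need some j in [0,4] with (p3 ∧ ¬p1), and p1 at every k in [0,j-1].
  j=0: (p3 ∧ ¬p1) false.
  j=1: (p3 ∧ ¬p1) false.
  j=2: (p3 ∧ ¬p1) false.
  j=3: (p3 ∧ ¬p1) false.
  j=4: (p3 ∧ ¬p1) false.
No j in the window works → until fails.

No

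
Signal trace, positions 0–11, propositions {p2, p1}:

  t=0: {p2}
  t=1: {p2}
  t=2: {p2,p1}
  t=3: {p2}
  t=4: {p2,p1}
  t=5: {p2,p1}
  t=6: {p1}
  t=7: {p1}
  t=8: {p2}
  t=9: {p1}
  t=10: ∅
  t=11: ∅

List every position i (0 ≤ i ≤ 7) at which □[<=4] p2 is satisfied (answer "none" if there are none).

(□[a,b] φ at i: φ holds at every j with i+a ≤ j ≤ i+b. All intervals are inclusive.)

Evaluate at each i in [0,7]:
  i=0: ✓ (all of [0,4])
  i=1: ✓ (all of [1,5])
  i=2: ✗ (fails at j=6)
  i=3: ✗ (fails at j=6)
  i=4: ✗ (fails at j=6)
  i=5: ✗ (fails at j=6)
  i=6: ✗ (fails at j=6)
  i=7: ✗ (fails at j=7)

0, 1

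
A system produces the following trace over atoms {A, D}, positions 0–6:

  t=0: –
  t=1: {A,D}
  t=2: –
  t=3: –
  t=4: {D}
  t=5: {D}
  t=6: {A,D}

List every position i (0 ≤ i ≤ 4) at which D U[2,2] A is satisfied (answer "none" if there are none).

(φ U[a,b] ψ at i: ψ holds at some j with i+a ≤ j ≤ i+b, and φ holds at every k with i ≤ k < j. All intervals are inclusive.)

Evaluate at each i in [0,4]:
  i=0: ✗ (no rhs in [2,2])
  i=1: ✗ (no rhs in [3,3])
  i=2: ✗ (no rhs in [4,4])
  i=3: ✗ (no rhs in [5,5])
  i=4: ✓ (rhs at j=6; lhs holds on [4,5])

4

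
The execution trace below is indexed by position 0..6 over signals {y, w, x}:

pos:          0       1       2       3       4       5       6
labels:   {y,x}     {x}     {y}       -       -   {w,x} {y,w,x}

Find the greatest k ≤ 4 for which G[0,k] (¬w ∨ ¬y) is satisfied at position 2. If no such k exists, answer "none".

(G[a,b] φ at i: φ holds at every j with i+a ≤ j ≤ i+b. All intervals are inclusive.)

(¬w ∨ ¬y) must hold from j=2 onward; find where it first fails.
  j=2: holds
  j=3: holds
  j=4: holds
  j=5: holds
  j=6: fails
Holds on [2,5], so largest k = 3.

3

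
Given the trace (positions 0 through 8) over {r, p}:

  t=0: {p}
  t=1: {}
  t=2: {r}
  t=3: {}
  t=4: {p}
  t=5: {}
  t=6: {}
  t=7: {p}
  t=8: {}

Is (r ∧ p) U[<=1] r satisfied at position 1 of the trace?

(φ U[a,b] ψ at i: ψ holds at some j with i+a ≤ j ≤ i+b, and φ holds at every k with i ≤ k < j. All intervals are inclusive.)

Does not hold

Need some j in [1,2] with r, and (r ∧ p) at every k in [1,j-1].
  j=1: r false.
  j=2: r holds, but (r ∧ p) fails at k=1 → not this j.
No j in the window works → until fails.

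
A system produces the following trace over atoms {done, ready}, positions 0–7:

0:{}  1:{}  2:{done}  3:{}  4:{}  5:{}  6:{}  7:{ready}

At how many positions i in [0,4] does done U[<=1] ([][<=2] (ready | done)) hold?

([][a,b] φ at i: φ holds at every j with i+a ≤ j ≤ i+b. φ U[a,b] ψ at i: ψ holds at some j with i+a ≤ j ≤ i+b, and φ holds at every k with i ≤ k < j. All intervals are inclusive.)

Evaluate at each i in [0,4]:
  i=0: ✗ (no rhs in [0,1])
  i=1: ✗ (no rhs in [1,2])
  i=2: ✗ (no rhs in [2,3])
  i=3: ✗ (no rhs in [3,4])
  i=4: ✗ (no rhs in [4,5])
Positions where it holds: {} → 0.

0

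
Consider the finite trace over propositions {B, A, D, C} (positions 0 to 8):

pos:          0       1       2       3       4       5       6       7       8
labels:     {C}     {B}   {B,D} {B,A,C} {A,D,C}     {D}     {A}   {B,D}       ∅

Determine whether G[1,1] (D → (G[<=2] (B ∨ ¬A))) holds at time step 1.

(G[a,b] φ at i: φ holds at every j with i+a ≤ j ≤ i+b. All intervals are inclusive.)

Check (D → (G[<=2] (B ∨ ¬A))) at every j in [2,2]:
  j=2: antecedent true; consequent fails at 4 → ✗
Fails at j=2 → formula fails.

Does not hold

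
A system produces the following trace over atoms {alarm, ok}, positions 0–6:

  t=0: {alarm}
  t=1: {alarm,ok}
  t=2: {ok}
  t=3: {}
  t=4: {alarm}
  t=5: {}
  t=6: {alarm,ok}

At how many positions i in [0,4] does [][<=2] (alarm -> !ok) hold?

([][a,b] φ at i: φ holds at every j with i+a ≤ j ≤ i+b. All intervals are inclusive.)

Evaluate at each i in [0,4]:
  i=0: ✗ (fails at j=1)
  i=1: ✗ (fails at j=1)
  i=2: ✓ (all of [2,4])
  i=3: ✓ (all of [3,5])
  i=4: ✗ (fails at j=6)
Positions where it holds: {2, 3} → 2.

2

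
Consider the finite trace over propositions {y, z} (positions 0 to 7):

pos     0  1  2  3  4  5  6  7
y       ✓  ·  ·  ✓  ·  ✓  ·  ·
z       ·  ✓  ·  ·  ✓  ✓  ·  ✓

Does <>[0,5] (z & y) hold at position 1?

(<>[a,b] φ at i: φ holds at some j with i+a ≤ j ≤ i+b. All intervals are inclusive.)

Holds

Check (z & y) at each j in [1,6]:
  j=1: false
  j=2: false
  j=3: false
  j=4: false
  j=5: true
  j=6: false
Found at j=5 → formula holds.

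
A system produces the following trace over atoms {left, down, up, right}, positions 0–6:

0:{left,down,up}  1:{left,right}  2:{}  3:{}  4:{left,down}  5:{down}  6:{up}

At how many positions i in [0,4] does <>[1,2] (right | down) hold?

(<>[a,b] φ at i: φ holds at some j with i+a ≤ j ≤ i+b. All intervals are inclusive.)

Evaluate at each i in [0,4]:
  i=0: ✓ (witness j=1)
  i=1: ✗ (none in [2,3])
  i=2: ✓ (witness j=4)
  i=3: ✓ (witness j=4)
  i=4: ✓ (witness j=5)
Positions where it holds: {0, 2, 3, 4} → 4.

4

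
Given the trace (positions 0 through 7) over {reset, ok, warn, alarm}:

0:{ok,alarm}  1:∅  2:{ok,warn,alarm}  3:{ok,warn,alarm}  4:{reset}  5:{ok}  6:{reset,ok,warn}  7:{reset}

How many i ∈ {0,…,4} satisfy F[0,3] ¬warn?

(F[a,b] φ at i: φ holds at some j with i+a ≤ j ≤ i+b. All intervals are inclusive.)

5

Evaluate at each i in [0,4]:
  i=0: ✓ (witness j=0)
  i=1: ✓ (witness j=1)
  i=2: ✓ (witness j=4)
  i=3: ✓ (witness j=4)
  i=4: ✓ (witness j=4)
Positions where it holds: {0, 1, 2, 3, 4} → 5.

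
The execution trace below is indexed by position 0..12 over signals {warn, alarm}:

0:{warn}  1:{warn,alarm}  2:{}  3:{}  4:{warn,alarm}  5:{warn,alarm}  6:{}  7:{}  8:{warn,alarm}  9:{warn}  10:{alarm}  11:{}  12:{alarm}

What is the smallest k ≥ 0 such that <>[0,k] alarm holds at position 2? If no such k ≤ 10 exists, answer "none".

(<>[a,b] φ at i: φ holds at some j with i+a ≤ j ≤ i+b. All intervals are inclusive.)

Scan j = 2,3,… for alarm:
  j=2: fails
  j=3: fails
  j=4: holds
First hit at j=4, so smallest k = 4-2 = 2.

2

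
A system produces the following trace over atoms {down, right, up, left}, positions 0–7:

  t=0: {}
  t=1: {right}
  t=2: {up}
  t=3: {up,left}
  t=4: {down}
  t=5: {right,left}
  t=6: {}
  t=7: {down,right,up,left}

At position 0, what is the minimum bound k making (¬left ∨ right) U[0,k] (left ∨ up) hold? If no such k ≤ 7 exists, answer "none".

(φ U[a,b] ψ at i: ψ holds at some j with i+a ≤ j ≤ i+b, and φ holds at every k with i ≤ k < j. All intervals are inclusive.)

Need earliest j ≥ 0 with (left ∨ up), and (¬left ∨ right) at every k in [0,j-1].
  j=0: rhs fails.
  j=1: rhs fails.
  j=2: rhs holds; lhs holds on [0,1]. k = 2.

2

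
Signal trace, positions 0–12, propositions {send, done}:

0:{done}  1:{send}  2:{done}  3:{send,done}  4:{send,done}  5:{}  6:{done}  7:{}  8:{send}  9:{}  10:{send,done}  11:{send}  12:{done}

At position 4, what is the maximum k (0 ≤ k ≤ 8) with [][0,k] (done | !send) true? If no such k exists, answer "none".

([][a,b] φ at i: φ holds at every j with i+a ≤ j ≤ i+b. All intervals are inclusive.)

3

(done | !send) must hold from j=4 onward; find where it first fails.
  j=4: holds
  j=5: holds
  j=6: holds
  j=7: holds
  j=8: fails
Holds on [4,7], so largest k = 3.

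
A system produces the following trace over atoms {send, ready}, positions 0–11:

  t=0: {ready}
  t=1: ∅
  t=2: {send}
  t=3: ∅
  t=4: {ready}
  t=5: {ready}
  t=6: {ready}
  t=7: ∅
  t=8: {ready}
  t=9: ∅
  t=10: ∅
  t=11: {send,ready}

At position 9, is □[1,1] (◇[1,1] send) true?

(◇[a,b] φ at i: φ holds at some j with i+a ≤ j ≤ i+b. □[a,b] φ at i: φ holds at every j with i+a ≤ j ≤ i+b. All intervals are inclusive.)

Check ◇[1,1] send at every j in [10,10]:
  j=10: holds (witness at 11)
All positions satisfy it → formula holds.

Holds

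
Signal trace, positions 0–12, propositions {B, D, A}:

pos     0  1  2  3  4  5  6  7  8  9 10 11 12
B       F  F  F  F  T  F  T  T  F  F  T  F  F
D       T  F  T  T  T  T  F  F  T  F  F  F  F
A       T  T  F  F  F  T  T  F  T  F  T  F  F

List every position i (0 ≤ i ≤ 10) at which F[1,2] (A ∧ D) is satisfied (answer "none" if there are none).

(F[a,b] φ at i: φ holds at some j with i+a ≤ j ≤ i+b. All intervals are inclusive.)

3, 4, 6, 7

Evaluate at each i in [0,10]:
  i=0: ✗ (none in [1,2])
  i=1: ✗ (none in [2,3])
  i=2: ✗ (none in [3,4])
  i=3: ✓ (witness j=5)
  i=4: ✓ (witness j=5)
  i=5: ✗ (none in [6,7])
  i=6: ✓ (witness j=8)
  i=7: ✓ (witness j=8)
  i=8: ✗ (none in [9,10])
  i=9: ✗ (none in [10,11])
  i=10: ✗ (none in [11,12])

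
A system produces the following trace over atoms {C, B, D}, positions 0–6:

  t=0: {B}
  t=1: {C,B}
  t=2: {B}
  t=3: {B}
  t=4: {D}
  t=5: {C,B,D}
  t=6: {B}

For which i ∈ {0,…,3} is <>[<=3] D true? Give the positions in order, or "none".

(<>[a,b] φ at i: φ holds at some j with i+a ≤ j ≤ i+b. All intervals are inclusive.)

Evaluate at each i in [0,3]:
  i=0: ✗ (none in [0,3])
  i=1: ✓ (witness j=4)
  i=2: ✓ (witness j=4)
  i=3: ✓ (witness j=4)

1, 2, 3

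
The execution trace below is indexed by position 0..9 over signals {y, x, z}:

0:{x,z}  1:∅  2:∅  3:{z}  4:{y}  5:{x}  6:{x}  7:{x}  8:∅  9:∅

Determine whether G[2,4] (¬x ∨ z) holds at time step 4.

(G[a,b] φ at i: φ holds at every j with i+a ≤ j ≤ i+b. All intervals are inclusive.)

No

Check (¬x ∨ z) at every j in [6,8]:
  j=6: false
  j=7: false
  j=8: true
Fails at j=6 → formula fails.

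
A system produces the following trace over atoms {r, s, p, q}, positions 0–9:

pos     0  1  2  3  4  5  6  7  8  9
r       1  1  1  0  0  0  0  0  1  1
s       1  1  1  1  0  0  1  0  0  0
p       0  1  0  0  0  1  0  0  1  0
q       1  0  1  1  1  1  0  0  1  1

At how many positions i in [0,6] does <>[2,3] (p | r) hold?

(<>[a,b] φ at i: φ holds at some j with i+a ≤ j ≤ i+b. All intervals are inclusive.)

Evaluate at each i in [0,6]:
  i=0: ✓ (witness j=2)
  i=1: ✗ (none in [3,4])
  i=2: ✓ (witness j=5)
  i=3: ✓ (witness j=5)
  i=4: ✗ (none in [6,7])
  i=5: ✓ (witness j=8)
  i=6: ✓ (witness j=8)
Positions where it holds: {0, 2, 3, 5, 6} → 5.

5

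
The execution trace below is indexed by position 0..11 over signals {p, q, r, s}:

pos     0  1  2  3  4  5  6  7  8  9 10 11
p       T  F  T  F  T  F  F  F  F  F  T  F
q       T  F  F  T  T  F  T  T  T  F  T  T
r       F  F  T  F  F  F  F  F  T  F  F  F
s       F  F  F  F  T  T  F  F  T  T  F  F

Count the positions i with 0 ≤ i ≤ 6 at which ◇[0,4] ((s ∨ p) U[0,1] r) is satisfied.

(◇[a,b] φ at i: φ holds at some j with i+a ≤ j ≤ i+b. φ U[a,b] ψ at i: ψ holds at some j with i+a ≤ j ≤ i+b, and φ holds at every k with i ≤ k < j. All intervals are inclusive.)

Evaluate at each i in [0,6]:
  i=0: ✓ (witness j=2)
  i=1: ✓ (witness j=2)
  i=2: ✓ (witness j=2)
  i=3: ✗ (none in [3,7])
  i=4: ✓ (witness j=8)
  i=5: ✓ (witness j=8)
  i=6: ✓ (witness j=8)
Positions where it holds: {0, 1, 2, 4, 5, 6} → 6.

6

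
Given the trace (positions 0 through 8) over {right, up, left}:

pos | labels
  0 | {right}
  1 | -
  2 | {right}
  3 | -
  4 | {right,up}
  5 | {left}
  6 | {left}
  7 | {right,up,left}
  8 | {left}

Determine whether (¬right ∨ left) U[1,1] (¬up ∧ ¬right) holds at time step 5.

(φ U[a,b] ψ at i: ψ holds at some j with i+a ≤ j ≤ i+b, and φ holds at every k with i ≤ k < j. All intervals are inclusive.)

Need some j in [6,6] with (¬up ∧ ¬right), and (¬right ∨ left) at every k in [5,j-1].
  j=6: (¬up ∧ ¬right) holds; (¬right ∨ left) holds at every k in [5,5] → satisfied.

True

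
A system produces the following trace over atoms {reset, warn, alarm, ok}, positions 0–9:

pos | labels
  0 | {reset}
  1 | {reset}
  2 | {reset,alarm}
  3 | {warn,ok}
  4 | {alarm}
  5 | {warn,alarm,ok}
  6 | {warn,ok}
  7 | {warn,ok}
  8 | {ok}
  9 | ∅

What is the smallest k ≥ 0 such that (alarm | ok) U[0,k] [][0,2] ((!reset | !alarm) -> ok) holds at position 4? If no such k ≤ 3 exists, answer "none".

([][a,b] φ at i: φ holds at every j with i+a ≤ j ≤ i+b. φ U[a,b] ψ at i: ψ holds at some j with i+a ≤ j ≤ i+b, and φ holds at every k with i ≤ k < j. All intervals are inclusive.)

Need earliest j ≥ 4 with [][0,2] ((!reset | !alarm) -> ok), and (alarm | ok) at every k in [4,j-1].
  j=4: rhs fails.
  j=5: rhs holds; lhs holds on [4,4]. k = 1.

1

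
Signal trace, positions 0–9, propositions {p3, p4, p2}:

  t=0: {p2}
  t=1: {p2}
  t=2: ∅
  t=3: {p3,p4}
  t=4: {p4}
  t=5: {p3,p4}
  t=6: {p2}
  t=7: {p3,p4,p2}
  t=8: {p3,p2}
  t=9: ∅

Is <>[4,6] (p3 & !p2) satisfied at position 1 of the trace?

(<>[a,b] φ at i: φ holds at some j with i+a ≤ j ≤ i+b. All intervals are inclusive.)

True

Check (p3 & !p2) at each j in [5,7]:
  j=5: true
  j=6: false
  j=7: false
Found at j=5 → formula holds.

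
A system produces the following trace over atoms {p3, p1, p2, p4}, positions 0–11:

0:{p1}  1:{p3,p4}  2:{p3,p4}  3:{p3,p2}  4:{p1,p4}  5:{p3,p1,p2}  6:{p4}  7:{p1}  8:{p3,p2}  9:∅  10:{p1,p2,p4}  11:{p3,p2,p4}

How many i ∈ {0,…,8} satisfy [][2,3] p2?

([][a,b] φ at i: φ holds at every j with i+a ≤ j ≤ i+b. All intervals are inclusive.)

1

Evaluate at each i in [0,8]:
  i=0: ✗ (fails at j=2)
  i=1: ✗ (fails at j=4)
  i=2: ✗ (fails at j=4)
  i=3: ✗ (fails at j=6)
  i=4: ✗ (fails at j=6)
  i=5: ✗ (fails at j=7)
  i=6: ✗ (fails at j=9)
  i=7: ✗ (fails at j=9)
  i=8: ✓ (all of [10,11])
Positions where it holds: {8} → 1.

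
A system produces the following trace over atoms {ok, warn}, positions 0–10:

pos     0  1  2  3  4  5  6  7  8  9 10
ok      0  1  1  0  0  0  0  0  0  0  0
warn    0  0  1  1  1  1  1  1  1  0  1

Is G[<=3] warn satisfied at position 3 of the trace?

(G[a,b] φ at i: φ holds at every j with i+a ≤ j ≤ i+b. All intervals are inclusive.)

Holds

Check warn at every j in [3,6]:
  j=3: true
  j=4: true
  j=5: true
  j=6: true
All positions satisfy it → formula holds.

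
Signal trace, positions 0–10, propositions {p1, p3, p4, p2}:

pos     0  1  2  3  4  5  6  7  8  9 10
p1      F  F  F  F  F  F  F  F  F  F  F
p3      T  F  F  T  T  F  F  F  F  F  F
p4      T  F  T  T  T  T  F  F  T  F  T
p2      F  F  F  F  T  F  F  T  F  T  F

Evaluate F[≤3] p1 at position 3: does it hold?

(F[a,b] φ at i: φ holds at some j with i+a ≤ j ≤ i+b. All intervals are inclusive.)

Check p1 at each j in [3,6]:
  j=3: false
  j=4: false
  j=5: false
  j=6: false
No position in the window satisfies it → formula fails.

No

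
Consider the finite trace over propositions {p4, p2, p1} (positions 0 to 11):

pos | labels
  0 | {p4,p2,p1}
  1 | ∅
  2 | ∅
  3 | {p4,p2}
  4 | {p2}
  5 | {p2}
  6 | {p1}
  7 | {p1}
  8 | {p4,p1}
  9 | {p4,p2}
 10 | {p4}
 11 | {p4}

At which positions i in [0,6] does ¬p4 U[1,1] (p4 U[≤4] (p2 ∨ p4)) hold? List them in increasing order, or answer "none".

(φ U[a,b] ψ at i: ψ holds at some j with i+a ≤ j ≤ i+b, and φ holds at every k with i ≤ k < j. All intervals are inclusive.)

2, 4

Evaluate at each i in [0,6]:
  i=0: ✗ (no rhs in [1,1])
  i=1: ✗ (no rhs in [2,2])
  i=2: ✓ (rhs at j=3; lhs holds on [2,2])
  i=3: ✗ (lhs fails at k=3 before rhs at j=4)
  i=4: ✓ (rhs at j=5; lhs holds on [4,4])
  i=5: ✗ (no rhs in [6,6])
  i=6: ✗ (no rhs in [7,7])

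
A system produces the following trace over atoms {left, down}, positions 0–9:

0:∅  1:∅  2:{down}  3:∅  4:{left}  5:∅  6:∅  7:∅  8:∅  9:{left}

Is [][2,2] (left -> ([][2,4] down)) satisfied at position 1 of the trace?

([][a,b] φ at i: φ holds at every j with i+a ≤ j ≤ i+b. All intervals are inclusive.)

Check (left -> ([][2,4] down)) at every j in [3,3]:
  j=3: antecedent false → ✓
All positions satisfy it → formula holds.

Yes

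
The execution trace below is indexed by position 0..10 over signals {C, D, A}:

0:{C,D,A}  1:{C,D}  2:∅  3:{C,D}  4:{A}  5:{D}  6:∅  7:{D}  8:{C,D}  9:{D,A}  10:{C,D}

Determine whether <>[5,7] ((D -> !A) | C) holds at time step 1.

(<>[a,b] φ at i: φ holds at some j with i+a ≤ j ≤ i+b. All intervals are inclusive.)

Check ((D -> !A) | C) at each j in [6,8]:
  j=6: true
  j=7: true
  j=8: true
Found at j=6 → formula holds.

Holds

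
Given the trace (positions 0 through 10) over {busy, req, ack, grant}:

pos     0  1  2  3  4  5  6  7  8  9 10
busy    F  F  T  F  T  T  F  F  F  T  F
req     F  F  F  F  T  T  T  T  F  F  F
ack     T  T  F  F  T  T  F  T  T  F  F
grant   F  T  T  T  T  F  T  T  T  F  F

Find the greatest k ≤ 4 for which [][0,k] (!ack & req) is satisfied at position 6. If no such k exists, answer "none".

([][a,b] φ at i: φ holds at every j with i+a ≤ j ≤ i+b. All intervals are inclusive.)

(!ack & req) must hold from j=6 onward; find where it first fails.
  j=6: holds
  j=7: fails
Holds on [6,6], so largest k = 0.

0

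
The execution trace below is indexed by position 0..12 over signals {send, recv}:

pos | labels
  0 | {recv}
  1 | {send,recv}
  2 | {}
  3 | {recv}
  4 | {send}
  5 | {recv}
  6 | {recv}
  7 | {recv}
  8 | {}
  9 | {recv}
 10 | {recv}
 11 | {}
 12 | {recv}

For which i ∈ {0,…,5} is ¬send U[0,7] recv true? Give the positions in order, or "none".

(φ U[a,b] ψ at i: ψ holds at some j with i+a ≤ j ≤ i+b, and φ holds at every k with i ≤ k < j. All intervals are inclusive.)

Evaluate at each i in [0,5]:
  i=0: ✓ (rhs at j=0)
  i=1: ✓ (rhs at j=1)
  i=2: ✓ (rhs at j=3; lhs holds on [2,2])
  i=3: ✓ (rhs at j=3)
  i=4: ✗ (lhs fails at k=4 before rhs at j=5)
  i=5: ✓ (rhs at j=5)

0, 1, 2, 3, 5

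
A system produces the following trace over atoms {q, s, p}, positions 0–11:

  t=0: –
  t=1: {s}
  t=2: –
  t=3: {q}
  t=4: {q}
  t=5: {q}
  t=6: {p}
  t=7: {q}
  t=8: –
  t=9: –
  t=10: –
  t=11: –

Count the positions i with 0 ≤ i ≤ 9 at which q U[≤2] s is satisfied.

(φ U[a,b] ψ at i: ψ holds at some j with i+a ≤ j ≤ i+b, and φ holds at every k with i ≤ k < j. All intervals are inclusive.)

Evaluate at each i in [0,9]:
  i=0: ✗ (lhs fails at k=0 before rhs at j=1)
  i=1: ✓ (rhs at j=1)
  i=2: ✗ (no rhs in [2,4])
  i=3: ✗ (no rhs in [3,5])
  i=4: ✗ (no rhs in [4,6])
  i=5: ✗ (no rhs in [5,7])
  i=6: ✗ (no rhs in [6,8])
  i=7: ✗ (no rhs in [7,9])
  i=8: ✗ (no rhs in [8,10])
  i=9: ✗ (no rhs in [9,11])
Positions where it holds: {1} → 1.

1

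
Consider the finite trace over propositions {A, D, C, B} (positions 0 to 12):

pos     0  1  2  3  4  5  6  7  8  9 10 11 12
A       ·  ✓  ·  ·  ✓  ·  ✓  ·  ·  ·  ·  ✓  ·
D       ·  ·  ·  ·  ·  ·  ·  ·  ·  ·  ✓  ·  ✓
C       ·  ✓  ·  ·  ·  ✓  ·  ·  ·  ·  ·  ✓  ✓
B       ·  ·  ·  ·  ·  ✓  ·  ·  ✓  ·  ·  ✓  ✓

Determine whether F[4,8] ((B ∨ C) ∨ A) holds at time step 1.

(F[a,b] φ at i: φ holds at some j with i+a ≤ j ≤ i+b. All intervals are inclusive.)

Check ((B ∨ C) ∨ A) at each j in [5,9]:
  j=5: true
  j=6: true
  j=7: false
  j=8: true
  j=9: false
Found at j=5 → formula holds.

Yes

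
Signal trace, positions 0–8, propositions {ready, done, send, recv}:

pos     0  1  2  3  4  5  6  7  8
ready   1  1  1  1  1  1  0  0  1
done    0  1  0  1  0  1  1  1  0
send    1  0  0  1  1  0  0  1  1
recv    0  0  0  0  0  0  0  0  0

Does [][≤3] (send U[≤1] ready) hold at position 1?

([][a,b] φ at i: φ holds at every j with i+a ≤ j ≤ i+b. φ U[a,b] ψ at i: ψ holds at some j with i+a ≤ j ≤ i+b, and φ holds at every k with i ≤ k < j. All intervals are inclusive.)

Holds

Check (send U[≤1] ready) at every j in [1,4]:
  j=1: holds
  j=2: holds
  j=3: holds
  j=4: holds
All positions satisfy it → formula holds.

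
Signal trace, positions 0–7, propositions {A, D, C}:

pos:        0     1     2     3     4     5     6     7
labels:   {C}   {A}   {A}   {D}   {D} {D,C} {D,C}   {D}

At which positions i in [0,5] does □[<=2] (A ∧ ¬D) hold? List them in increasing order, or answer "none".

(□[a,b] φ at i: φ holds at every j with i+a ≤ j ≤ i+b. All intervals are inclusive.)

Evaluate at each i in [0,5]:
  i=0: ✗ (fails at j=0)
  i=1: ✗ (fails at j=3)
  i=2: ✗ (fails at j=3)
  i=3: ✗ (fails at j=3)
  i=4: ✗ (fails at j=4)
  i=5: ✗ (fails at j=5)

none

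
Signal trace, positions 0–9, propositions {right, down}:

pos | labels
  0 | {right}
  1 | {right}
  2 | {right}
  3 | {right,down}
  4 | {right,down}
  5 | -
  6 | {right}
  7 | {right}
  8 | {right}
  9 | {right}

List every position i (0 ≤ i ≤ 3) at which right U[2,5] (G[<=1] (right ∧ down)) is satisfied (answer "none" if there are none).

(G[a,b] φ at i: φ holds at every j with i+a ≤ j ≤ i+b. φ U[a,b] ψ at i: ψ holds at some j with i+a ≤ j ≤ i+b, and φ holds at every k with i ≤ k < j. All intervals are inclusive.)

Evaluate at each i in [0,3]:
  i=0: ✓ (rhs at j=3; lhs holds on [0,2])
  i=1: ✓ (rhs at j=3; lhs holds on [1,2])
  i=2: ✗ (no rhs in [4,7])
  i=3: ✗ (no rhs in [5,8])

0, 1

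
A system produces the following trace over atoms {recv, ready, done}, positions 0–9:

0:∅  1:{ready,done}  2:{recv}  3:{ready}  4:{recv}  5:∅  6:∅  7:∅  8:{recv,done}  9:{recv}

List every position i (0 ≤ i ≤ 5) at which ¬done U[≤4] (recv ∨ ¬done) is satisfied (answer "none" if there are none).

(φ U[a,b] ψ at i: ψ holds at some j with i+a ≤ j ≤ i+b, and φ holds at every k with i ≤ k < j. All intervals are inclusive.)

0, 2, 3, 4, 5

Evaluate at each i in [0,5]:
  i=0: ✓ (rhs at j=0)
  i=1: ✗ (lhs fails at k=1 before rhs at j=2)
  i=2: ✓ (rhs at j=2)
  i=3: ✓ (rhs at j=3)
  i=4: ✓ (rhs at j=4)
  i=5: ✓ (rhs at j=5)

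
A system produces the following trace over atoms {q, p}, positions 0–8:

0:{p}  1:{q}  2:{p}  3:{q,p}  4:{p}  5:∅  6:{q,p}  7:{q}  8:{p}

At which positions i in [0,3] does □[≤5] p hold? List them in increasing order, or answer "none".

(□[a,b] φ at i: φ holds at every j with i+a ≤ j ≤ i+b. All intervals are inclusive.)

Evaluate at each i in [0,3]:
  i=0: ✗ (fails at j=1)
  i=1: ✗ (fails at j=1)
  i=2: ✗ (fails at j=5)
  i=3: ✗ (fails at j=5)

none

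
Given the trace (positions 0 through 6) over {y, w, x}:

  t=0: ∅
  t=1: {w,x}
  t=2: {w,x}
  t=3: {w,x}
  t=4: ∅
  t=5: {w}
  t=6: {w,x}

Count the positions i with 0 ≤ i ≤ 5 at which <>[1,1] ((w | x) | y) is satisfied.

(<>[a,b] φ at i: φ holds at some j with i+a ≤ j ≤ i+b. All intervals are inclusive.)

5

Evaluate at each i in [0,5]:
  i=0: ✓ (witness j=1)
  i=1: ✓ (witness j=2)
  i=2: ✓ (witness j=3)
  i=3: ✗ (none in [4,4])
  i=4: ✓ (witness j=5)
  i=5: ✓ (witness j=6)
Positions where it holds: {0, 1, 2, 4, 5} → 5.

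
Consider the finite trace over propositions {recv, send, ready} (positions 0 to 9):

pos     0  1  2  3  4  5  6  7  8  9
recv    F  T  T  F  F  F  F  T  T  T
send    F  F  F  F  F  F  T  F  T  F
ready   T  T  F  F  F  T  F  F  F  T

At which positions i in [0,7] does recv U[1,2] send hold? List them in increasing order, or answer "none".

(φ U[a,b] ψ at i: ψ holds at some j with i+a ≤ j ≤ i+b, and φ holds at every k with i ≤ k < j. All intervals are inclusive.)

7

Evaluate at each i in [0,7]:
  i=0: ✗ (no rhs in [1,2])
  i=1: ✗ (no rhs in [2,3])
  i=2: ✗ (no rhs in [3,4])
  i=3: ✗ (no rhs in [4,5])
  i=4: ✗ (lhs fails at k=4 before rhs at j=6)
  i=5: ✗ (lhs fails at k=5 before rhs at j=6)
  i=6: ✗ (lhs fails at k=6 before rhs at j=8)
  i=7: ✓ (rhs at j=8; lhs holds on [7,7])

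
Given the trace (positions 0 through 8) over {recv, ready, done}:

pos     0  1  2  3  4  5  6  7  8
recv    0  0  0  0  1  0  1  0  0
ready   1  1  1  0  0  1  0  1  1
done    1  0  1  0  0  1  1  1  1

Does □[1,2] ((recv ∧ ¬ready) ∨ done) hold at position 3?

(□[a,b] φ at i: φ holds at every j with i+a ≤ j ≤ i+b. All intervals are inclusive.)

Check ((recv ∧ ¬ready) ∨ done) at every j in [4,5]:
  j=4: true
  j=5: true
All positions satisfy it → formula holds.

Holds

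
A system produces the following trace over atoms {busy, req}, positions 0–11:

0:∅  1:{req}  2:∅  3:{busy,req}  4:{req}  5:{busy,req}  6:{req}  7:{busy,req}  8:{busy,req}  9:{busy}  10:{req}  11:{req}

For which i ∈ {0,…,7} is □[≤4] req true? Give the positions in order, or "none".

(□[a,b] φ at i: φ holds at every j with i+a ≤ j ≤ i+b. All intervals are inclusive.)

3, 4

Evaluate at each i in [0,7]:
  i=0: ✗ (fails at j=0)
  i=1: ✗ (fails at j=2)
  i=2: ✗ (fails at j=2)
  i=3: ✓ (all of [3,7])
  i=4: ✓ (all of [4,8])
  i=5: ✗ (fails at j=9)
  i=6: ✗ (fails at j=9)
  i=7: ✗ (fails at j=9)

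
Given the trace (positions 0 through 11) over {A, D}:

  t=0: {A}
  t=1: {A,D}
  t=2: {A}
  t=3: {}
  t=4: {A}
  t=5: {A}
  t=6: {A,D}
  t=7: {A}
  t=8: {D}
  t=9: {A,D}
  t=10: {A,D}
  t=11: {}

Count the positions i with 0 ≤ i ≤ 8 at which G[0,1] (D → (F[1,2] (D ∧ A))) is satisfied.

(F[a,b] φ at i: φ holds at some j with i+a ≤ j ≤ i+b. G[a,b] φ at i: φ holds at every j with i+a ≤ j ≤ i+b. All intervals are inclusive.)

5

Evaluate at each i in [0,8]:
  i=0: ✗ (fails at j=1)
  i=1: ✗ (fails at j=1)
  i=2: ✓ (all of [2,3])
  i=3: ✓ (all of [3,4])
  i=4: ✓ (all of [4,5])
  i=5: ✗ (fails at j=6)
  i=6: ✗ (fails at j=6)
  i=7: ✓ (all of [7,8])
  i=8: ✓ (all of [8,9])
Positions where it holds: {2, 3, 4, 7, 8} → 5.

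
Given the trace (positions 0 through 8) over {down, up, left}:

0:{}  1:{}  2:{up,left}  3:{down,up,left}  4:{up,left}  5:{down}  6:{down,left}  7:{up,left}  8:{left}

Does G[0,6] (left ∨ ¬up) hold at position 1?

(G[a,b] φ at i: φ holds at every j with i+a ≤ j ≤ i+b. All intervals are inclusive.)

Check (left ∨ ¬up) at every j in [1,7]:
  j=1: true
  j=2: true
  j=3: true
  j=4: true
  j=5: true
  j=6: true
  j=7: true
All positions satisfy it → formula holds.

Holds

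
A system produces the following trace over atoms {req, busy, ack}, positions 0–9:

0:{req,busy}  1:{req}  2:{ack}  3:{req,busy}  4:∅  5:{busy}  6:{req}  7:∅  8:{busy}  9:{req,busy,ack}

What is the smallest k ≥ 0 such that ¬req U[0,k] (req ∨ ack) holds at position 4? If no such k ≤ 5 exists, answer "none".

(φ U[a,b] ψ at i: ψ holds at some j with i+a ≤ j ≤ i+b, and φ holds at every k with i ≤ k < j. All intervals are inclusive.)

2

Need earliest j ≥ 4 with (req ∨ ack), and ¬req at every k in [4,j-1].
  j=4: rhs fails.
  j=5: rhs fails.
  j=6: rhs holds; lhs holds on [4,5]. k = 2.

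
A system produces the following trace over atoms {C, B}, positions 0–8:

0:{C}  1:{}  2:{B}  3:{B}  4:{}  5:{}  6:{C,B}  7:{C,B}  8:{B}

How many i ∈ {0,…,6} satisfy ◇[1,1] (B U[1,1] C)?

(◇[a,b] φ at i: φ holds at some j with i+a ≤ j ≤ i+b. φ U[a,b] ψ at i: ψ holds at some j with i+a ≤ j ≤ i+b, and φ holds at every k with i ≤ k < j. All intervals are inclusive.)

1

Evaluate at each i in [0,6]:
  i=0: ✗ (none in [1,1])
  i=1: ✗ (none in [2,2])
  i=2: ✗ (none in [3,3])
  i=3: ✗ (none in [4,4])
  i=4: ✗ (none in [5,5])
  i=5: ✓ (witness j=6)
  i=6: ✗ (none in [7,7])
Positions where it holds: {5} → 1.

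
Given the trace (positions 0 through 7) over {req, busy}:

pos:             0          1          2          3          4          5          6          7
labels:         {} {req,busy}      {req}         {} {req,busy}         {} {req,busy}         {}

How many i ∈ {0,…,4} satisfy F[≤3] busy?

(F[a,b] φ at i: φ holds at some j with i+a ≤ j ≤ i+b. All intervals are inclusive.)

Evaluate at each i in [0,4]:
  i=0: ✓ (witness j=1)
  i=1: ✓ (witness j=1)
  i=2: ✓ (witness j=4)
  i=3: ✓ (witness j=4)
  i=4: ✓ (witness j=4)
Positions where it holds: {0, 1, 2, 3, 4} → 5.

5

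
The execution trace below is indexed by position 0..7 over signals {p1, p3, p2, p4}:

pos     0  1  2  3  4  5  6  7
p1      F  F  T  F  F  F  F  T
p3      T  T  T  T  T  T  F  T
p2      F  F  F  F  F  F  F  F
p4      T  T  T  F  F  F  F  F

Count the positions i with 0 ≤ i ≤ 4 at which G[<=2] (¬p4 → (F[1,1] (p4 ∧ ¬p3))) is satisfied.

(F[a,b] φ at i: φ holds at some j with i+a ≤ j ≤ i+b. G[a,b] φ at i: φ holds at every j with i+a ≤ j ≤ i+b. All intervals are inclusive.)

1

Evaluate at each i in [0,4]:
  i=0: ✓ (all of [0,2])
  i=1: ✗ (fails at j=3)
  i=2: ✗ (fails at j=3)
  i=3: ✗ (fails at j=3)
  i=4: ✗ (fails at j=4)
Positions where it holds: {0} → 1.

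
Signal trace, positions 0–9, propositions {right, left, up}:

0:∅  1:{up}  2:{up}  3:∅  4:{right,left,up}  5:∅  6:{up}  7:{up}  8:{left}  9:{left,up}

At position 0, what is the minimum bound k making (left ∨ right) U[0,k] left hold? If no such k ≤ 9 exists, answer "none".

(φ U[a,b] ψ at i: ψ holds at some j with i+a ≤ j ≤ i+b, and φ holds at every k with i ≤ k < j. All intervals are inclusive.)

none

Need earliest j ≥ 0 with left, and (left ∨ right) at every k in [0,j-1].
  j=0: rhs fails.
  j=1: rhs fails.
  j=2: rhs fails.
  j=3: rhs fails.
  j=4: rhs holds but lhs fails at k=0.
  j=5: rhs fails.
  j=6: rhs fails.
  j=7: rhs fails.
  j=8: rhs holds but lhs fails at k=0.
  j=9: rhs holds but lhs fails at k=0.
No witness within the range → none.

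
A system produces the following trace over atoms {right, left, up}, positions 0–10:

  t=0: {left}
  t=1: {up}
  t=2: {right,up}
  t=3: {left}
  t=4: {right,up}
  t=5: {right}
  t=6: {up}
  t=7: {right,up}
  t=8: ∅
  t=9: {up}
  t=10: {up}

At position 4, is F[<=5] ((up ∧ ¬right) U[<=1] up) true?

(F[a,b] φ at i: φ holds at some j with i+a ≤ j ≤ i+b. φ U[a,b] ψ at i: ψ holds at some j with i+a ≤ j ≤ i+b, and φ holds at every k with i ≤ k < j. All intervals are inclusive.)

Holds

Check ((up ∧ ¬right) U[<=1] up) at each j in [4,9]:
  j=4: holds
  j=5: fails
  j=6: holds
  j=7: holds
  j=8: fails
  j=9: holds
Found at j=4 → formula holds.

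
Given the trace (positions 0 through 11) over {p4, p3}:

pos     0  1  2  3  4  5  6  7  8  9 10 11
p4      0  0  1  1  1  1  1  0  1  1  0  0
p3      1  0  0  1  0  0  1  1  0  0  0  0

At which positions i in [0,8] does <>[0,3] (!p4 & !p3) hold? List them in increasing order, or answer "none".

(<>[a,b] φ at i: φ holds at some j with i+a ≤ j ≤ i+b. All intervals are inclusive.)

0, 1, 7, 8

Evaluate at each i in [0,8]:
  i=0: ✓ (witness j=1)
  i=1: ✓ (witness j=1)
  i=2: ✗ (none in [2,5])
  i=3: ✗ (none in [3,6])
  i=4: ✗ (none in [4,7])
  i=5: ✗ (none in [5,8])
  i=6: ✗ (none in [6,9])
  i=7: ✓ (witness j=10)
  i=8: ✓ (witness j=10)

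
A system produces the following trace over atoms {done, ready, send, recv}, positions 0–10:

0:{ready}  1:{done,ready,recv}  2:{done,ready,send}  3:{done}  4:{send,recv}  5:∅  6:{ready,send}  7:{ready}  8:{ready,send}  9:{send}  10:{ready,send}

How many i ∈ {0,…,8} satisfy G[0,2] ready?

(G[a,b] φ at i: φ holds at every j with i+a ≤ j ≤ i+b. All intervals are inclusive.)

Evaluate at each i in [0,8]:
  i=0: ✓ (all of [0,2])
  i=1: ✗ (fails at j=3)
  i=2: ✗ (fails at j=3)
  i=3: ✗ (fails at j=3)
  i=4: ✗ (fails at j=4)
  i=5: ✗ (fails at j=5)
  i=6: ✓ (all of [6,8])
  i=7: ✗ (fails at j=9)
  i=8: ✗ (fails at j=9)
Positions where it holds: {0, 6} → 2.

2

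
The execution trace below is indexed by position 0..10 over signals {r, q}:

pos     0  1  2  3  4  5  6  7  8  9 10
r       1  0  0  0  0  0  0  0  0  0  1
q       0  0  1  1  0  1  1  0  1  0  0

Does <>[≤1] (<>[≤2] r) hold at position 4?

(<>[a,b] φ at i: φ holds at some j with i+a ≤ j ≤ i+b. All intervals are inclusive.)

Check <>[≤2] r at each j in [4,5]:
  j=4: fails (none in [4,6])
  j=5: fails (none in [5,7])
No position in the window satisfies it → formula fails.

False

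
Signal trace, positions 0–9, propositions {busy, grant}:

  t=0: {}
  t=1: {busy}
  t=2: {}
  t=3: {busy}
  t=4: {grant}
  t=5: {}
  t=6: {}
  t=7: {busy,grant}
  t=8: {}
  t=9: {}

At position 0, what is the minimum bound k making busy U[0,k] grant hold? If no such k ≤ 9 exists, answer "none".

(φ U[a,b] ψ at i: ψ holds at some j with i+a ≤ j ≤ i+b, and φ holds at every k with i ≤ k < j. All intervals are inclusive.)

Need earliest j ≥ 0 with grant, and busy at every k in [0,j-1].
  j=0: rhs fails.
  j=1: rhs fails.
  j=2: rhs fails.
  j=3: rhs fails.
  j=4: rhs holds but lhs fails at k=0.
  j=5: rhs fails.
  j=6: rhs fails.
  j=7: rhs holds but lhs fails at k=0.
  j=8: rhs fails.
  j=9: rhs fails.
No witness within the range → none.

none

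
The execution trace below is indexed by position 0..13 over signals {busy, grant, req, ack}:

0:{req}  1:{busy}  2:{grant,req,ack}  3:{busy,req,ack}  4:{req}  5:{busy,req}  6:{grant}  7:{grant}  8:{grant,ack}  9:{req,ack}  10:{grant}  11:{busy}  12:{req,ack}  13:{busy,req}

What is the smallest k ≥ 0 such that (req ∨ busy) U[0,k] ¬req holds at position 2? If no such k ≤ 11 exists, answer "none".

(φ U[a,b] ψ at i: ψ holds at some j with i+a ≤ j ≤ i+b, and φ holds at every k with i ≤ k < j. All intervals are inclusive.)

Need earliest j ≥ 2 with ¬req, and (req ∨ busy) at every k in [2,j-1].
  j=2: rhs fails.
  j=3: rhs fails.
  j=4: rhs fails.
  j=5: rhs fails.
  j=6: rhs holds; lhs holds on [2,5]. k = 4.

4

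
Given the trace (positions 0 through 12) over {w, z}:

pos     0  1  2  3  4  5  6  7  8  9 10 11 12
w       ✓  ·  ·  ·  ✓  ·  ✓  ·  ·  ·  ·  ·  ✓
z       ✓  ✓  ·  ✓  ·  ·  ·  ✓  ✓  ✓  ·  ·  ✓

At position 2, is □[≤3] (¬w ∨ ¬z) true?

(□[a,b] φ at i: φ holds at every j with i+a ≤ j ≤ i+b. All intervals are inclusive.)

Holds

Check (¬w ∨ ¬z) at every j in [2,5]:
  j=2: true
  j=3: true
  j=4: true
  j=5: true
All positions satisfy it → formula holds.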